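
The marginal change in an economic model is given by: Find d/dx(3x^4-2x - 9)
Power rule: d/dx(ax^n)=n·a·x^(n-1)
Term by term: 12·x^3 - 2

Answer: 12x^3 - 2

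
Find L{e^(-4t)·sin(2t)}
First shifting: L{e^(at)f(t)}=F(s-a)
L{sin(2t)}=2/(s²+4)
Shift: 2/((s+4)²+4)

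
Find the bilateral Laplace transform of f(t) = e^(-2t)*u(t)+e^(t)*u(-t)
For e^(-2t) * u(t): L=1/(s+2), Re(s) > -2
For e^(t) * u(-t): L=-1/(s-1), Re(s) < 1
Combined: F(s)=1/(s+2)-1/(s-1), -2 < Re(s) < 1

Answer: 1/(s+2)-1/(s-1), ROC: -2 < Re(s) < 1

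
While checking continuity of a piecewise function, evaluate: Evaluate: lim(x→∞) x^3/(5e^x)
Apply L'Hôpital 3 times (∞/∞ each time):
Eventually get 3!/(5e^x) → 0

Answer: 0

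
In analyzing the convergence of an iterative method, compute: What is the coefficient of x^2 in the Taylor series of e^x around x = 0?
Taylor series of e^x = Σ x^n/n!
Coefficient of x^2 = 1/2! = 1/2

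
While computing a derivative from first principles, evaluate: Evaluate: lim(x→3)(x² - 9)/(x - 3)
Factor: (x² - 9)=(x-3)(x + 3)
Cancel (x-3): lim(x→3) (x + 3)=6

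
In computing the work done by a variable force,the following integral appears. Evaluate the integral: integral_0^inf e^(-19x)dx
integral_0^inf e^(-19x) dx=[-1/19 * e^(-19x)]_0^inf
=0 - (-1/19)=1/19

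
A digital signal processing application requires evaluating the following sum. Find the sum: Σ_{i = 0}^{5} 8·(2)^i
Geometric series: S=a(1 - r^n)/(1 - r)
a=8, r=2, n=6
S=8(1-64)/-1=504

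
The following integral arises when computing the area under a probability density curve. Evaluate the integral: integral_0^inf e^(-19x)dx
integral_0^inf e^(-19x) dx=[-1/19 * e^(-19x)]_0^inf
=0 - (-1/19)=1/19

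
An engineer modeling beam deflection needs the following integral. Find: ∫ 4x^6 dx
Using power rule: ∫ 4x^6 dx = 4/7 x^7+C = (4/7)x^7+C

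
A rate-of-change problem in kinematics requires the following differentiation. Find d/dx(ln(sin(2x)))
Chain rule: d/dx[ln(u)] = u'/u where u = sin(2x)
u' = 2cos(2x)

Answer: (2cos(2x))/(sin(2x))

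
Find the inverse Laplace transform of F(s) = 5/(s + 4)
L^(-1){5/(s-a)}=c·e^(at)
Here a=-4, c=5

Answer: 5e^(-4t)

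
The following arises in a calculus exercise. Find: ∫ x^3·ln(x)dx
By parts: u = ln(x), dv = x^3 dx
du = 1/x dx, v = x^4/4
= x^4·ln(x)/4 - ∫ x^3/4 dx
= x^4·ln(x)/4 - x^4/16+C

Answer: x^4(ln(x)/4-1/16)+C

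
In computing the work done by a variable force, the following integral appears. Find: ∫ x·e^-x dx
Integration by parts: u=x, dv=e^-x dx
du=dx, v=-e^-x
=-x·e^-x - ∫ -e^-x dx
=-x·e^-x - e^-x+C

Answer: -e^-x(x+1)+C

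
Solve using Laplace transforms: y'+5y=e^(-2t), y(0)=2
Take L: sY - 2+5Y = 1/(s+2)
Y(s+5) = 1/(s+2)+2
Y = 1/((s+2)(s+5))+2/(s+5)
Partial fractions: 1/((s+2)(s+5)) = (1/3)/(s+2) - (1/3)/(s+5)
So Y = (1/3)/(s+2)+(5/3)/(s+5)
Inverse Laplace transform (L^(-1){1/(s+2)} = e^(-2t), L^(-1){1/(s+5)} = e^(-5t)):

Answer: y(t) = (1/3)·e^(-2t)+(5/3)·e^(-5t)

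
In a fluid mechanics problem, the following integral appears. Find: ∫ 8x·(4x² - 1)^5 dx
Let u=4x² - 1, du=8x dx
∫ u^5 du=u^6/6 + C

Answer: (4x² - 1)^6/6 + C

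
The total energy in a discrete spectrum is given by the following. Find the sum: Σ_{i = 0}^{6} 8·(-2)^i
Geometric series: S = a(1 - r^n)/(1 - r)
a = 8, r = -2, n = 7
S = 8(1 + 128)/3 = 344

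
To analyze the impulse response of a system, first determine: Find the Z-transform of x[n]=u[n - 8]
Using the time-shift property: Z{u[n-8]} = z^(-8)*z/(z-1)
= z^(-7)/(z-1)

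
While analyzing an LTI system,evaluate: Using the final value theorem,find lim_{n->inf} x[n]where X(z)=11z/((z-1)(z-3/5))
Final value theorem: lim x[n]=lim_{z->1} (z-1) * X(z)
(z-1) * X(z)=11z/(z-3/5)
As z->1: 11/(1 - 3/5)=11/(2/5)=55/2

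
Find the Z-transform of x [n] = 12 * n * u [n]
Z{n*u[n]}=z/(z-1)^2
By linearity: Z{12*n*u[n]}=12z/(z-1)^2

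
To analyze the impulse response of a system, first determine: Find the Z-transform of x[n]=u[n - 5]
Using the time-shift property: Z{u[n-5]} = z^(-5)*z/(z-1)
= z^(-4)/(z-1)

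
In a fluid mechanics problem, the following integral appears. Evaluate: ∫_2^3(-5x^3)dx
Step 1: Find antiderivative F(x) = (-5/4)x^4
Step 2: F(3) - F(2) = -405/4 - (-20) = -325/4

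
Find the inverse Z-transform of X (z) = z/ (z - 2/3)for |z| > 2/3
Standard pair: z/(z-a) <-> a^n * u[n] for causal signals
With a=2/3: x[n]=(2/3)^n * u[n]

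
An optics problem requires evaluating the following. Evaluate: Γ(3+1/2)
Γ(n+1/2) = (2n)!√π/(4^n·n!)
= 720√π/(64·6) = (15/8)·√π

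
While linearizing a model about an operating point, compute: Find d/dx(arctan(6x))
d/dx[arctan(u)] = u'/(1 + u²), u = 6x, u' = 6

Answer: 6/(1 + 36x²)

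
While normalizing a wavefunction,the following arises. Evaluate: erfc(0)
erfc(x) = 1 - erf(x); erfc(0) = 1 - erf(0) = 1-0 = 1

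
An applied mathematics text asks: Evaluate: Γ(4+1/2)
Γ(n+1/2) = (2n)!√π/(4^n·n!)
= 40320√π/(256·24) = (105/16)·√π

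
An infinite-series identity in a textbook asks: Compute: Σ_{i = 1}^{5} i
Using formula: Σ i^1=n(n + 1)/2=5·6/2=15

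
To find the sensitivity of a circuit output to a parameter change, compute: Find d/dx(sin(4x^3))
Chain rule: d/dx[sin(u)]=cos(u)·u' where u=4x^3
u'=12x^2

Answer: 12x^2·cos(4x^3)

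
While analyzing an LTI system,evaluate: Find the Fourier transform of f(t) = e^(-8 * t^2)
The Fourier transform of a Gaussian e^(-a * t^2) is sqrt(pi/a) * e^(-omega^2/(4a)).
With a = 8: F(omega) = sqrt(pi/8) * e^(-omega^2/32)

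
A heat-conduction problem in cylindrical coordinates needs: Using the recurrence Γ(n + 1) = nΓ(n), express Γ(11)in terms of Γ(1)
Γ(11) = 10Γ(10) = 10·9Γ(9) = ... = 10!·Γ(1) = 3628800·Γ(1)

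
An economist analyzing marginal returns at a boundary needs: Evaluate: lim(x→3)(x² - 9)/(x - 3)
Factor: (x² - 9)=(x-3)(x+3)
Cancel (x-3): lim(x→3) (x+3)=6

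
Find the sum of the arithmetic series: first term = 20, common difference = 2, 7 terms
Last term: a_n=20 + (7 - 1)·2=32
Sum=n(a_1 + a_n)/2=7(20 + 32)/2=182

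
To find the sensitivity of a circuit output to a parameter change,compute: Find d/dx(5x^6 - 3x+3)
Power rule: d/dx(ax^n) = n·a·x^(n-1)
Term by term: 30·x^5 - 3

Answer: 30x^5 - 3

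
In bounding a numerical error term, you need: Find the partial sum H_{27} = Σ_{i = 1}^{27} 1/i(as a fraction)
H_27=1+1/2+1/3+...+1/27
=312536252003/80313433200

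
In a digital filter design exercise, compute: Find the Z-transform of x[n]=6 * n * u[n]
Z{n * u[n]}=z/(z-1)^2
By linearity: Z{6 * n * u[n]}=6z/(z-1)^2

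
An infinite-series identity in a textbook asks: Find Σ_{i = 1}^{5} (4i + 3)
= 4·Σ i+3·5 = 4·15+15 = 75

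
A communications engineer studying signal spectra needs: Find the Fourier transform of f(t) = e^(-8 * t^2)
The Fourier transform of a Gaussian e^(-a*t^2) is sqrt(pi/a)*e^(-omega^2/(4a)).
With a = 8: F(omega) = sqrt(pi/8)*e^(-omega^2/32)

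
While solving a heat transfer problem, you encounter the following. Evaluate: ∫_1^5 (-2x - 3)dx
Step 1: Find antiderivative F(x)=-x^2 - 3x
Step 2: F(5) - F(1)=-40 - (-4)=-36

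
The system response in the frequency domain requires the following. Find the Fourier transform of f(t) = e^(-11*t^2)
The Fourier transform of a Gaussian e^(-a * t^2) is sqrt(pi/a) * e^(-omega^2/(4a)).
With a = 11: F(omega) = sqrt(pi/11) * e^(-omega^2/44)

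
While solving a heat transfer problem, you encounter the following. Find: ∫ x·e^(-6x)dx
Integration by parts: u=x, dv=e^(-6x) dx
du=dx, v=e^(-6x)/(-6)
=x·e^(-6x)/(-6) - ∫ e^(-6x)/(-6) dx
=x·e^(-6x)/(-6) - e^(-6x)/36+C

Answer: e^(-6x)(x/(-6)-1/36)+C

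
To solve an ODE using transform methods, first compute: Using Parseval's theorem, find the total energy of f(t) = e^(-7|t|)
Parseval's theorem: E=integral |f(t)|^2 dt=(1/2pi) integral |F(omega)|^2 domega
E=integral_{-inf}^{inf} e^(-14|t|) dt=2 * integral_0^inf e^(-14t) dt=2/(2 * 7)=1/7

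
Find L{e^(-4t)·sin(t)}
First shifting: L{e^(at)f(t)} = F(s-a)
L{sin(t)} = 1/(s²+1)
Shift: 1/((s+4)²+1)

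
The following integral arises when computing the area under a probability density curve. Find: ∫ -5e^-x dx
Since d/dx[e^-x]=- e^-x, we get 5e^-x + C

Answer: 5e^-x + C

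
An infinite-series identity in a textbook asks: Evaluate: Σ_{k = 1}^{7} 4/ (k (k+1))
Partial fractions: 4/(k(k+1)) = 4/k - 4/(k+1)
Telescoping sum: 4(1-1/8) = 4·7/8

Answer: 7/2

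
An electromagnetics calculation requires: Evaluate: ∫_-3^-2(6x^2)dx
Step 1: Find antiderivative F(x)=2x^3
Step 2: F(-2) - F(-3)=-16 - (-54)=38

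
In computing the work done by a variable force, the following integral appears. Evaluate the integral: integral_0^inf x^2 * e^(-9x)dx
This is a Gamma integral. Substitute u = 9x (du = 9 dx):
integral_0^inf x^2 * e^(-9x) dx = (1/9^3) integral_0^inf u^2 * e^(-u) du
= Gamma(3)/9^3 = 2!/9^3 = 2/729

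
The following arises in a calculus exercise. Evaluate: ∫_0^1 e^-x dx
Antiderivative: -e^-x
Evaluate: -(e^-1 - 1)

Answer: (e^-1 - 1)/(-1)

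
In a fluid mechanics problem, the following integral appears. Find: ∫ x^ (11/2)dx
Power rule: ∫ x^(11/2) dx = x^(13/2)/(13/2) + C

Answer: (2/13)·x^(13/2) + C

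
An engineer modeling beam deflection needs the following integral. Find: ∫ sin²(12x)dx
Using identity sin²(u)=(1 - cos(2u))/2:
∫ (1 - cos(24x))/2 dx=x/2 - sin(24x)/48 + C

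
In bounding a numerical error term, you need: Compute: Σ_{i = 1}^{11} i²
Using formula: Σ i^2 = n(n+1)(2n+1)/6 = 11·12·23/6 = 506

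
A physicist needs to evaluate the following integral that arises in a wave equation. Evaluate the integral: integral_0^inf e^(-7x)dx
integral_0^inf e^(-7x) dx=[-1/7 * e^(-7x)]_0^inf
=0 - (-1/7)=1/7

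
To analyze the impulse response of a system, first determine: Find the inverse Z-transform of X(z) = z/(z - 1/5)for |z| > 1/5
Standard pair: z/(z-a) <-> a^n*u[n] for causal signals
With a = 1/5: x[n] = (1/5)^n*u[n]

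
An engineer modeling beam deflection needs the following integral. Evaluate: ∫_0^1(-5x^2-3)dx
Step 1: Find antiderivative F(x)=(-5/3)x^3 - 3x
Step 2: F(1) - F(0)=-14/3 - (0)=-14/3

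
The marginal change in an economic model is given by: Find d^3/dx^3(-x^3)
Apply power rule 3 times:
d^1: -3x^2
d^2: -6x
d^3: -6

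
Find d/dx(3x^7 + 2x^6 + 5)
Power rule: d/dx(ax^n)=n·a·x^(n-1)
Term by term: 21·x^6 + 12·x^5

Answer: 21x^6 + 12x^5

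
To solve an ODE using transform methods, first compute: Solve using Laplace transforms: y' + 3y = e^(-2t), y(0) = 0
Take L: sY - 0+3Y = 1/(s+2)
Y(s+3) = 1/(s+2)+0
Y = 1/((s+2)(s+3))+0/(s+3)
Partial fractions: 1/((s+2)(s+3)) = 1/(s+2)-1/(s+3)
So Y = 1/(s+2)-1/(s+3)
Inverse Laplace transform (L^(-1){1/(s+2)} = e^(-2t), L^(-1){1/(s+3)} = e^(-3t)):

Answer: y(t) = 1·e^(-2t) - e^(-3t)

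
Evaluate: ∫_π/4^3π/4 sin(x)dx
Antiderivative: -cos(x)
Evaluate at bounds: [-cos(1·3π/4)/1] - [-cos(1·π/4)/1]
=(-(-√2/2) + (√2/2))/1=√2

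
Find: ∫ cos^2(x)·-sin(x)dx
Let u = cos(x), du = -sin(x) dx
∫ u^2 du = u^3/3+C

Answer: cos^3(x)/3+C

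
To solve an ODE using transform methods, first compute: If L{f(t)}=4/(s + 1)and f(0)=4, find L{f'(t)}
L{f'(t)} = s·F(s) - f(0) = 4s/(s+1)-4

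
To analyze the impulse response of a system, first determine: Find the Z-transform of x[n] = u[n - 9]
Using the time-shift property: Z{u[n-9]} = z^(-9)*z/(z-1)
= z^(-8)/(z-1)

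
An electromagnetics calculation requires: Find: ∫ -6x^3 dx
Using power rule: ∫ -6x^3 dx = -6/4 x^4+C = (-3/2)x^4+C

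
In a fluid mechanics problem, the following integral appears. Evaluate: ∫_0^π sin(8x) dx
Antiderivative: -cos(8x)/8
Evaluate at bounds: [-cos(8·π)/8] - [-cos(8·0)/8]
=(-(1) + (1))/8=0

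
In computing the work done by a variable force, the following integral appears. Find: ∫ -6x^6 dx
Using power rule: ∫ -6x^6 dx=-6/7 x^7+C=(-6/7)x^7+C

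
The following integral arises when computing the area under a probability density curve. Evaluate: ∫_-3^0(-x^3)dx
Step 1: Find antiderivative F(x) = (-1/4)x^4
Step 2: F(0) - F(-3) = 0 - (-81/4) = 81/4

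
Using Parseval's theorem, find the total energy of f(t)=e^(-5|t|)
Parseval's theorem: E=integral |f(t)|^2 dt=(1/2pi) integral |F(omega)|^2 domega
E=integral_{-inf}^{inf} e^(-10|t|) dt=2 * integral_0^inf e^(-10t) dt=2/(2 * 5)=1/5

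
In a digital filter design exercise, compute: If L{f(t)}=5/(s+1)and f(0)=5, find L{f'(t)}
L{f'(t)} = s·F(s) - f(0) = 5s/(s + 1) - 5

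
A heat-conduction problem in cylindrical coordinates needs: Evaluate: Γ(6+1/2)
Γ(n + 1/2) = (2n)!√π/(4^n·n!)
= 479001600√π/(4096·720) = (10395/64)·√π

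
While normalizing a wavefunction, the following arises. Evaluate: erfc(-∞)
erfc(x)=1 - erf(x); erfc(-∞)=1 - erf(-∞)=1 - (-1)=2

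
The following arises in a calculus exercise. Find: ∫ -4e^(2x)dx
Since d/dx[e^(2x)] = 2e^(2x), we get -2 e^(2x)+C

Answer: -2e^(2x)+C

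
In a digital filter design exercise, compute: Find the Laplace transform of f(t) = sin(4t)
L{sin(wt)}=w/(s²+w²)
L{sin(4t)}=4/(s²+16)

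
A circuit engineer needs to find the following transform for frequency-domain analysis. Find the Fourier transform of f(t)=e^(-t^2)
The Fourier transform of a Gaussian e^(-t^2) is sqrt(pi) * e^(-omega^2/4).
With a = 1: F(omega) = sqrt(pi) * e^(-omega^2/4)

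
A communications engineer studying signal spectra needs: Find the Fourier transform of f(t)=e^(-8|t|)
Using the standard pair: F{e^(-a|t|)} = 2a/(a^2 + omega^2)
With a = 8: F(omega) = 16/(64 + omega^2)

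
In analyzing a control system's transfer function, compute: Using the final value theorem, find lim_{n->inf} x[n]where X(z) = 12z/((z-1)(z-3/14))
Final value theorem: lim x[n] = lim_{z->1} (z-1) * X(z)
(z-1) * X(z) = 12z/(z-3/14)
As z->1: 12/(1 - 3/14) = 12/(11/14) = 168/11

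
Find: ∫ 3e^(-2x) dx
Since d/dx[e^(-2x)]=-2e^(-2x), we get -3/2 e^(-2x) + C

Answer: (-3/2)e^(-2x) + C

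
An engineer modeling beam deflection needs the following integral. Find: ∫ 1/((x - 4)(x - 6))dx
Partial fractions: 1/((x-4)(x-6))=A/(x-4)+B/(x-6)
A=-1/2, B=1/2
∫ [-1/2· 1/(x-4)+1/2· 1/(x-6)] dx
=(1/2)[ln|x-6| - ln|x-4|]+C

Answer: (1/2)·ln|(x-6)/(x-4)|+C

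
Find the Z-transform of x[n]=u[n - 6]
Using the time-shift property: Z{u[n-6]} = z^(-6)*z/(z-1)
= z^(-5)/(z-1)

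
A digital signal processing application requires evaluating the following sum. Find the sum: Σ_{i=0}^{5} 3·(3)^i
Geometric series: S = a(1 - r^n)/(1 - r)
a = 3, r = 3, n = 6
S = 3(1 - 729)/-2 = 1092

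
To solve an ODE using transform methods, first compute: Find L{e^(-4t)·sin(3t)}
First shifting: L{e^(at)f(t)} = F(s-a)
L{sin(3t)} = 3/(s²+9)
Shift: 3/((s+4)²+9)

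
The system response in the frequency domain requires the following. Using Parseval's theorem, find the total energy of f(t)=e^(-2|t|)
Parseval's theorem: E = integral |f(t)|^2 dt = (1/2pi) integral |F(omega)|^2 domega
E = integral_{-inf}^{inf} e^(-4|t|) dt = 2 * integral_0^inf e^(-4t) dt = 2/(2 * 2) = 1/2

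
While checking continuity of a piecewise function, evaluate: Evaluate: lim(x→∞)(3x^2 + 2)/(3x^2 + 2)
Divide numerator and denominator by x^2:
lim (3+2/x^2)/(3+2/x^2)=1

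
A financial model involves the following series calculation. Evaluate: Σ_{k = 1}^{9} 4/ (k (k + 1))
Partial fractions: 4/(k(k+1)) = 4/k - 4/(k+1)
Telescoping sum: 4(1-1/10) = 4·9/10

Answer: 18/5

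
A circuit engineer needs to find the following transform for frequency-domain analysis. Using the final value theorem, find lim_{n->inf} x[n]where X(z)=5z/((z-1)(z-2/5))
Final value theorem: lim x[n]=lim_{z->1} (z-1)*X(z)
(z-1)*X(z)=5z/(z-2/5)
As z->1: 5/(1 - 2/5)=5/(3/5)=25/3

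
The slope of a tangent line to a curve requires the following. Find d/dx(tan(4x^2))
Chain rule: d/dx[tan(u)]=sec²(u)·u' where u=4x^2
u'=8x

Answer: 8x·sec²(4x^2)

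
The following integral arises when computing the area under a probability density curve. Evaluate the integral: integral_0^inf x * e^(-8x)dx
This is a Gamma integral. Substitute u=8x (du=8 dx):
integral_0^inf x * e^(-8x) dx=(1/8^2) integral_0^inf u^1 * e^(-u) du
=Gamma(2)/8^2=1!/8^2=1/64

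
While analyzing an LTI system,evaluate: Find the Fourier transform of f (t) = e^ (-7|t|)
Using the standard pair: F{e^(-a|t|)} = 2a/(a^2+omega^2)
With a = 7: F(omega) = 14/(49+omega^2)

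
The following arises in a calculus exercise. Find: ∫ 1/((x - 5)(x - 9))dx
Partial fractions: 1/((x-5)(x-9)) = A/(x-5) + B/(x-9)
A = -1/4, B = 1/4
∫ [-1/4· 1/(x-5) + 1/4· 1/(x-9)] dx
= (1/4)[ln|x-9| - ln|x-5|] + C

Answer: (1/4)·ln|(x-9)/(x-5)| + C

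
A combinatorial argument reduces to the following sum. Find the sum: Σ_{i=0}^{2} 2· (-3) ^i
Geometric series: S=a(1 - r^n)/(1 - r)
a=2, r=-3, n=3
S=2(1 + 27)/4=14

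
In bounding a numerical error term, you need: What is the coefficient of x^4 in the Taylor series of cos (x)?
cos(x) = Σ (-1)^k x^(2k)/(2k)!
For x^4: (-1)^2/4! = 1/24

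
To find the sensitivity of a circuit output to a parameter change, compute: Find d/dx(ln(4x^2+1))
Chain rule: d/dx[ln(u)] = u'/u where u = 4x^2+1
u' = 8x

Answer: (8x)/(4x^2+1)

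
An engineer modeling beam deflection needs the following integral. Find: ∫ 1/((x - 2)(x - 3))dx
Partial fractions: 1/((x-2)(x-3)) = A/(x-2) + B/(x-3)
A = -1, B = 1
∫ [-1· 1/(x-2) + 1· 1/(x-3)] dx
= (1)[ln|x-3| - ln|x-2|] + C

Answer: ln|(x-3)/(x-2)| + C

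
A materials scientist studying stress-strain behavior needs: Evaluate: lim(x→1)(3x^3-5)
Polynomial is continuous, so substitute x=1:
3·1^3-5=-2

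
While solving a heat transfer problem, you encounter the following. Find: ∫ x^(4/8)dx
Power rule: ∫ x^(1/2) dx=x^(3/2)/(3/2)+C

Answer: (2/3)·x^(3/2)+C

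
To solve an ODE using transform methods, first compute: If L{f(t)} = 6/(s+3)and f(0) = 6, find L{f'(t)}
L{f'(t)}=s·F(s) - f(0)=6s/(s+3)-6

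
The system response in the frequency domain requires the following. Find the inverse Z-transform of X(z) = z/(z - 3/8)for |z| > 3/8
Standard pair: z/(z-a) <-> a^n*u[n] for causal signals
With a = 3/8: x[n] = (3/8)^n*u[n]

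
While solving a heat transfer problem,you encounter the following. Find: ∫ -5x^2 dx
Using power rule: ∫ -5x^2 dx=-5/3 x^3 + C=(-5/3)x^3 + C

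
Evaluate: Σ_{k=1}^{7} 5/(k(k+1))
Partial fractions: 5/(k(k+1)) = 5/k - 5/(k+1)
Telescoping sum: 5(1-1/8) = 5·7/8

Answer: 35/8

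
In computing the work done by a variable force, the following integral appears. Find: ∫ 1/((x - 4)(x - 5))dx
Partial fractions: 1/((x-4)(x-5))=A/(x-4) + B/(x-5)
A=-1, B=1
∫ [-1· 1/(x-4) + 1· 1/(x-5)] dx
=(1)[ln|x-5| - ln|x-4|] + C

Answer: ln|(x-5)/(x-4)| + C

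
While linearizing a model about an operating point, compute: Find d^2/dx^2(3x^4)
Apply power rule 2 times:
d^1: 12x^3
d^2: 36x^2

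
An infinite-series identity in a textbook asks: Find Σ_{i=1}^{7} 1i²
= 1·n(n + 1)(2n + 1)/6 = 1·7·8·15/6 = 140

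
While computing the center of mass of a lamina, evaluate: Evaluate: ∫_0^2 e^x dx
Antiderivative: e^x
Evaluate: (e^2-1)

Answer: e^2-1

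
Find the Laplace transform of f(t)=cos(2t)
L{cos(wt)}=s/(s² + w²)
L{cos(2t)}=s/(s² + 4)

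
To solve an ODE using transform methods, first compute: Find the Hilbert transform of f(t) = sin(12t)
The Hilbert transform shifts each frequency component by -pi/2.
H{sin(wt)}=-cos(wt)
With w=12: H{sin(12t)}=-cos(12t)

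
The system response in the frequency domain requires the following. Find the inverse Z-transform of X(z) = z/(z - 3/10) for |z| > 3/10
Standard pair: z/(z-a) <-> a^n * u[n] for causal signals
With a=3/10: x[n]=(3/10)^n * u[n]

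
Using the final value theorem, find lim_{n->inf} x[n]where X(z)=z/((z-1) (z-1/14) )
Final value theorem: lim x[n]=lim_{z->1} (z-1) * X(z)
(z-1) * X(z)=z/(z-1/14)
As z->1: 1/(1 - 1/14)=1/(13/14)=14/13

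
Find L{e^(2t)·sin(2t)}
First shifting: L{e^(at)f(t)}=F(s-a)
L{sin(2t)}=2/(s² + 4)
Shift: 2/((s-2)² + 4)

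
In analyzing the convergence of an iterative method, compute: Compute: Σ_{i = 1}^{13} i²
Using formula: Σ i^2=n(n+1)(2n+1)/6=13·14·27/6=819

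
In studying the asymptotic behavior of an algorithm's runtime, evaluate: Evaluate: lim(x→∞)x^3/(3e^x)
Apply L'Hôpital 3 times (∞/∞ each time):
Eventually get 3!/(3e^x) → 0

Answer: 0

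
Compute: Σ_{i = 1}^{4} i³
Using formula: Σ i^3 = [n(n + 1)/2]² = [4·5/2]² = 100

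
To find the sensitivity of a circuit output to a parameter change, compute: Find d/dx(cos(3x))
Chain rule: d/dx[cos(u)]=-sin(u)·u' where u=3x
u'=3

Answer: -3·sin(3x)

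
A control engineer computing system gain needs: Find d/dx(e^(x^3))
Chain rule: d/dx[e^u]=e^u · u' where u=x^3
u'=3x^2

Answer: 3x^2·e^(x^3)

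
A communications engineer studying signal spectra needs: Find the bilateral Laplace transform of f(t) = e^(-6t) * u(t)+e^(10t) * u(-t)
For e^(-6t) * u(t): L=1/(s + 6), Re(s) > -6
For e^(10t) * u(-t): L=-1/(s-10), Re(s) < 10
Combined: F(s)=1/(s + 6) - 1/(s-10), -6 < Re(s) < 10

Answer: 1/(s + 6) - 1/(s-10), ROC: -6 < Re(s) < 10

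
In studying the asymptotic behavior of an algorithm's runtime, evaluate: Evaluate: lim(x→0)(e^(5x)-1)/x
L'Hôpital (0/0): lim 5e^(5x)/1 = 5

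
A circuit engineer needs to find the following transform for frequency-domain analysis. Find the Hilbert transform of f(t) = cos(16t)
The Hilbert transform shifts each frequency component by -pi/2.
H{cos(wt)} = sin(wt)
With w = 16: H{cos(16t)} = sin(16t)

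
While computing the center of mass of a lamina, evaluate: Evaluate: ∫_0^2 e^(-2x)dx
Antiderivative: (1/(-2))e^(-2x)
Evaluate: (1/(-2))(e^-4-1)

Answer: (e^-4-1)/(-2)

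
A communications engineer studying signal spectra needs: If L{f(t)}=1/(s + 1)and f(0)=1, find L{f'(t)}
L{f'(t)}=s·F(s) - f(0)=s/(s+1)-1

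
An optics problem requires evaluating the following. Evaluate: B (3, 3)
B(x,y)=Γ(x)Γ(y)/Γ(x + y)=(x-1)!(y-1)!/(x + y-1)!
B(3,3)=2!·2!/5!=1/30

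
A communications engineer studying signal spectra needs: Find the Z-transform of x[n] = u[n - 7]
Using the time-shift property: Z{u[n-7]} = z^(-7)*z/(z-1)
= z^(-6)/(z-1)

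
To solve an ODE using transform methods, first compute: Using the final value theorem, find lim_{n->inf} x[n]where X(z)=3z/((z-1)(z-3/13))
Final value theorem: lim x[n] = lim_{z->1} (z-1) * X(z)
(z-1) * X(z) = 3z/(z-3/13)
As z->1: 3/(1-3/13) = 3/(10/13) = 39/10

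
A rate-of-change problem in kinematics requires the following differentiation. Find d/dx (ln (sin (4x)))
Chain rule: d/dx[ln(u)] = u'/u where u = sin(4x)
u' = 4cos(4x)

Answer: (4cos(4x))/(sin(4x))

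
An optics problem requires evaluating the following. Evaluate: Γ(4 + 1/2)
Γ(n+1/2) = (2n)!√π/(4^n·n!)
= 40320√π/(256·24) = (105/16)·√π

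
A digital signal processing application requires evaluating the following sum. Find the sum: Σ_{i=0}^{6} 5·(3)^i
Geometric series: S=a(1 - r^n)/(1 - r)
a=5, r=3, n=7
S=5(1 - 2187)/-2=5465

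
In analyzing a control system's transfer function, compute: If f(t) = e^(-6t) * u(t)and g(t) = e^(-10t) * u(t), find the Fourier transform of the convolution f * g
By the convolution theorem: F{f * g}=F(omega) * G(omega)
F(omega)=1/(6 + j * omega), G(omega)=1/(10 + j * omega)
F{f * g}=1/((6 + j * omega)(10 + j * omega))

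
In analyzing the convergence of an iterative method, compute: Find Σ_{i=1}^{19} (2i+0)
=2·Σ i+0·19=2·190+0=380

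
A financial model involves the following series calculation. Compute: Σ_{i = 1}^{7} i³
Using formula: Σ i^3 = [n(n + 1)/2]² = [7·8/2]² = 784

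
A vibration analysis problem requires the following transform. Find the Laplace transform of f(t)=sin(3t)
L{sin(wt)} = w/(s² + w²)
L{sin(3t)} = 3/(s² + 9)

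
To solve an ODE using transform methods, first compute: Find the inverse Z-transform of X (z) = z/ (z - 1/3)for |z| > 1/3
Standard pair: z/(z-a) <-> a^n*u[n] for causal signals
With a=1/3: x[n]=(1/3)^n*u[n]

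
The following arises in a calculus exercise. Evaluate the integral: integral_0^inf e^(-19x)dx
integral_0^inf e^(-19x) dx = [-1/19 * e^(-19x)]_0^inf
= 0 - (-1/19) = 1/19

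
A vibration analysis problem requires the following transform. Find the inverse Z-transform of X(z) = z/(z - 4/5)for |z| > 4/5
Standard pair: z/(z-a) <-> a^n * u[n] for causal signals
With a=4/5: x[n]=(4/5)^n * u[n]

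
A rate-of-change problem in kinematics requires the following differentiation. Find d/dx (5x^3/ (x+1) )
Quotient rule: (f/g)'=(f'g - fg')/g²
f=5x^3, f'=15x^2
g=x+1, g'=1

Answer: (15x^2·(x+1)-5x^3)/(x+1)²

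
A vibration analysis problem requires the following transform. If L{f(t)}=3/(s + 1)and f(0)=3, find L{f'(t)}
L{f'(t)} = s·F(s) - f(0) = 3s/(s + 1) - 3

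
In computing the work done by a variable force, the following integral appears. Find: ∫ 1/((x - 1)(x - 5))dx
Partial fractions: 1/((x-1)(x-5)) = A/(x-1)+B/(x-5)
A = -1/4, B = 1/4
∫ [-1/4· 1/(x-1)+1/4· 1/(x-5)] dx
= (1/4)[ln|x-5| - ln|x-1|]+C

Answer: (1/4)·ln|(x-5)/(x-1)|+C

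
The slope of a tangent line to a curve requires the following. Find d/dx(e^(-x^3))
Chain rule: d/dx[e^u]=e^u · u' where u=-x^3
u'=-3x^2

Answer: -3x^2·e^(-x^3)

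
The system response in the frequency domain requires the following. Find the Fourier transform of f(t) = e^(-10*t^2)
The Fourier transform of a Gaussian e^(-a*t^2) is sqrt(pi/a)*e^(-omega^2/(4a)).
With a = 10: F(omega) = sqrt(pi/10)*e^(-omega^2/40)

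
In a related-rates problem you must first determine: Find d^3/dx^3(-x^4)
Apply power rule 3 times:
d^1: -4x^3
d^2: -12x^2
d^3: -24x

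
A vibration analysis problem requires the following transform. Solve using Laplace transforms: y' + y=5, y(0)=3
Take L of both sides: sY(s)-3+Y(s)=5/s
Y(s)(s+1)=5/s+3
Y(s)=5/(s(s+1))+3/(s+1)
Partial fractions: 5/(s(s+1))=5/s - 5/(s+1)
So Y(s)=5/s - 2/(s+1)
Inverse transform (L^(-1){1/s}=1, L^(-1){1/(s+1)}=e^(-t)):

Answer: y(t)=5-2·e^(-t)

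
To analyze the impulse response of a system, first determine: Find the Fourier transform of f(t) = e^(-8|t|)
Using the standard pair: F{e^(-a|t|)}=2a/(a^2 + omega^2)
With a=8: F(omega)=16/(64 + omega^2)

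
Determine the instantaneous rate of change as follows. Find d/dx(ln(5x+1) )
Chain rule: d/dx[ln(u)]=u'/u where u=5x+1
u'=5

Answer: (5)/(5x+1)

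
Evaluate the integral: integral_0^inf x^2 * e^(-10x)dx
This is a Gamma integral. Substitute u = 10x (du = 10 dx):
integral_0^inf x^2*e^(-10x) dx = (1/10^3) integral_0^inf u^2*e^(-u) du
= Gamma(3)/10^3 = 2!/10^3 = 2/1000

Answer: 1/500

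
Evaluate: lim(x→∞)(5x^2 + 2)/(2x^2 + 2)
Divide numerator and denominator by x^2:
lim (5+2/x^2)/(2+2/x^2)=5/2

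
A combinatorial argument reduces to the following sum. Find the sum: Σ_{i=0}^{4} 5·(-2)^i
Geometric series: S=a(1 - r^n)/(1 - r)
a=5, r=-2, n=5
S=5(1 + 32)/3=55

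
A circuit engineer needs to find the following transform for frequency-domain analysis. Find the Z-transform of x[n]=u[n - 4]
Using the time-shift property: Z{u[n-4]} = z^(-4) * z/(z-1)
= z^(-3)/(z-1)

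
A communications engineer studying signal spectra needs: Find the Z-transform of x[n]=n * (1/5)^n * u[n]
Using the property Z{n * a^n * u[n]} = az/(z-a)^2
With a = 1/5: X(z) = (1/5)z/(z - 1/5)^2, |z| > 1/5

Answer: (1/5)z/(z - 1/5)^2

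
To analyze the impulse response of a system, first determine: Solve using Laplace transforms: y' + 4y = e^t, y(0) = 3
Take L: sY - 3+4Y=1/(s-1)
Y(s+4)=1/(s-1)+3
Y=1/((s-1)(s+4))+3/(s+4)
Partial fractions: 1/((s-1)(s+4))=(1/5)/(s-1) - (1/5)/(s+4)
So Y=(1/5)/(s-1)+(14/5)/(s+4)
Inverse Laplace transform (L^(-1){1/(s-1)}=e^t, L^(-1){1/(s+4)}=e^(-4t)):

Answer: y(t)=(1/5)·e^t+(14/5)·e^(-4t)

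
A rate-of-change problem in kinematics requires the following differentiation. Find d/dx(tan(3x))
Chain rule: d/dx[tan(u)]=sec²(u)·u' where u=3x
u'=3

Answer: 3·sec²(3x)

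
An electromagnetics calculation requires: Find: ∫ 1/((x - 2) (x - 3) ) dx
Partial fractions: 1/((x-2)(x-3))=A/(x-2)+B/(x-3)
A=-1, B=1
∫ [-1· 1/(x-2)+1· 1/(x-3)] dx
=(1)[ln|x-3| - ln|x-2|]+C

Answer: ln|(x-3)/(x-2)|+C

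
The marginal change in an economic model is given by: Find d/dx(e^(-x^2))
Chain rule: d/dx[e^u] = e^u · u' where u = -x^2
u' = -2x

Answer: -2x·e^(-x^2)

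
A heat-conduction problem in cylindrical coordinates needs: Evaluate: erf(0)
erf(0) = 0 (error function is odd and erf(0) = 0 by definition)

Answer: 0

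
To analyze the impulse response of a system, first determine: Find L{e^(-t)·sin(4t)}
First shifting: L{e^(at)f(t)}=F(s-a)
L{sin(4t)}=4/(s² + 16)
Shift: 4/((s + 1)² + 16)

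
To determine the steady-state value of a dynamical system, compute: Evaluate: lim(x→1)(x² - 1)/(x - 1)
Factor: (x² - 1) = (x-1)(x+1)
Cancel (x-1): lim(x→1) (x+1) = 2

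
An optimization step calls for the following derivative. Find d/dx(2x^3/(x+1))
Quotient rule: (f/g)'=(f'g - fg')/g²
f=2x^3, f'=6x^2
g=x + 1, g'=1

Answer: (6x^2·(x + 1) - 2x^3)/(x + 1)²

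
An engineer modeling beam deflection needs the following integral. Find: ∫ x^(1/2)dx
Power rule: ∫ x^(1/2) dx = x^(3/2)/(3/2) + C

Answer: (2/3)·x^(3/2) + C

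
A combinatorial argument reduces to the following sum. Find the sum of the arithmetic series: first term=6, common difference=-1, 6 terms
Last term: a_n=6+(6-1)·-1=1
Sum=n(a_1+a_n)/2=6(6+1)/2=21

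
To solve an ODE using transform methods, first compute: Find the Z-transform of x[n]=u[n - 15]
Using the time-shift property: Z{u[n-15]}=z^(-15)*z/(z-1)
=z^(-14)/(z-1)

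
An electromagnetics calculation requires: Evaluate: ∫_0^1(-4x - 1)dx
Step 1: Find antiderivative F(x)=-2x^2 - x
Step 2: F(1) - F(0)=-3 - (0)=-3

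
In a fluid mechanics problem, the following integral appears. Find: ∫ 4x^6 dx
Using power rule: ∫ 4x^6 dx = 4/7 x^7+C = (4/7)x^7+C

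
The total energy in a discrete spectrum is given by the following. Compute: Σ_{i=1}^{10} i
Using formula: Σ i^1 = n(n + 1)/2 = 10·11/2 = 55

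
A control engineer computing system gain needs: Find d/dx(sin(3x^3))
Chain rule: d/dx[sin(u)] = cos(u)·u' where u = 3x^3
u' = 9x^2

Answer: 9x^2·cos(3x^3)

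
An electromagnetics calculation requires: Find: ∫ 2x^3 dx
Using power rule: ∫ 2x^3 dx=2/4 x^4 + C=(1/2)x^4 + C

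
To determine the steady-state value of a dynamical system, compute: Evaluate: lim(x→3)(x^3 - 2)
Polynomial is continuous, so substitute x = 3:
1·3^3 - 2 = 25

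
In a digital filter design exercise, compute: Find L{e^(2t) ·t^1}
First shifting: L{e^(at)f(t)}=F(s-a)
L{t^1}=1/s^2
Shift s → s-2: 1/(s-2)^2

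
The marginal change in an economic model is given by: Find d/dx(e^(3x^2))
Chain rule: d/dx[e^u] = e^u · u' where u = 3x^2
u' = 6x

Answer: 6x·e^(3x^2)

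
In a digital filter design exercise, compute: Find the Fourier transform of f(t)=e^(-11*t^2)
The Fourier transform of a Gaussian e^(-a * t^2) is sqrt(pi/a) * e^(-omega^2/(4a)).
With a = 11: F(omega) = sqrt(pi/11) * e^(-omega^2/44)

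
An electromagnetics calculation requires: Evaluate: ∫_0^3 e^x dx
Antiderivative: e^x
Evaluate: (e^3-1)

Answer: e^3-1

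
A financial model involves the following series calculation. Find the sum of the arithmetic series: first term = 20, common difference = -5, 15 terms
Last term: a_n = 20 + (15 - 1)·-5 = -50
Sum = n(a_1 + a_n)/2 = 15(20 + (-50))/2 = -225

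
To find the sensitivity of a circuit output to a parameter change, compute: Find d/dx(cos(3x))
Chain rule: d/dx[cos(u)] = -sin(u)·u' where u = 3x
u' = 3

Answer: -3·sin(3x)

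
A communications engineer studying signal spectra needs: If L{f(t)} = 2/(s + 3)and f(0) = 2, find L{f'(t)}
L{f'(t)}=s·F(s) - f(0)=2s/(s + 3) - 2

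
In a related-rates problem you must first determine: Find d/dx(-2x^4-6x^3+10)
Power rule: d/dx(ax^n)=n·a·x^(n-1)
Term by term: -8·x^3-18·x^2

Answer: -8x^3-18x^2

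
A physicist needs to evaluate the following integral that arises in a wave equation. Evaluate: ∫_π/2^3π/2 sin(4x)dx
Antiderivative: -cos(4x)/4
Evaluate at bounds: [-cos(4·3π/2)/4] - [-cos(4·π/2)/4]
= (-(1) + (1))/4 = 0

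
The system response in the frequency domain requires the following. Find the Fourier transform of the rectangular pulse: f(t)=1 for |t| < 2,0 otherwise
F(omega)=integral from -2 to 2 of e^(-j * omega * t) dt
=2 * sin(2 * omega)/omega=4 * sinc(2 * omega/pi)

Answer: 2 * sin(2 * omega)/omega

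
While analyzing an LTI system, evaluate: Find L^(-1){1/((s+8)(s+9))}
Partial fractions: 1/((s+8)(s+9)) = A/(s+8)+B/(s+9)
Cover-up: A = 1/(s+9)|_{s = -8} = 1; B = 1/(s+8)|_{s = -9} = -1
L^(-1) = e^(-8t) - e^(-9t)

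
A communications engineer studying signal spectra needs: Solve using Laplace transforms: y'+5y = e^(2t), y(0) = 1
Take L: sY - 1+5Y=1/(s-2)
Y(s+5)=1/(s-2)+1
Y=1/((s-2)(s+5))+1/(s+5)
Partial fractions: 1/((s-2)(s+5))=(1/7)/(s-2) - (1/7)/(s+5)
So Y=(1/7)/(s-2)+(6/7)/(s+5)
Inverse Laplace transform (L^(-1){1/(s-2)}=e^(2t), L^(-1){1/(s+5)}=e^(-5t)):

Answer: y(t)=(1/7)·e^(2t)+(6/7)·e^(-5t)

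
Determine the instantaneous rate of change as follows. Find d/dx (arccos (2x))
d/dx[arccos(u)]=-u'/√(1-u²), u=2x, u'=2

Answer: -2/√(1 - 4x²)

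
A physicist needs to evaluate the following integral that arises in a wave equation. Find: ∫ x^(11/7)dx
Power rule: ∫ x^(11/7) dx = x^(18/7)/(18/7) + C

Answer: (7/18)·x^(18/7) + C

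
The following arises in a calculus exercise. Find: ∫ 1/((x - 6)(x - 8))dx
Partial fractions: 1/((x-6)(x-8)) = A/(x-6) + B/(x-8)
A = -1/2, B = 1/2
∫ [-1/2· 1/(x-6) + 1/2· 1/(x-8)] dx
= (1/2)[ln|x-8| - ln|x-6|] + C

Answer: (1/2)·ln|(x-8)/(x-6)| + C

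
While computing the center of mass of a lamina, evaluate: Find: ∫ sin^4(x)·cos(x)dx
Let u=sin(x), du=cos(x) dx
∫ u^4 du=u^5/5+C

Answer: sin^5(x)/5+C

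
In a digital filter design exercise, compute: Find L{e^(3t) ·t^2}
First shifting: L{e^(at)f(t)}=F(s-a)
L{t^2}=2/s^3
Shift s → s-3: 2/(s-3)^3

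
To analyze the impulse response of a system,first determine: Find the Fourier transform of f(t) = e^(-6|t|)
Using the standard pair: F{e^(-a|t|)}=2a/(a^2 + omega^2)
With a=6: F(omega)=12/(36 + omega^2)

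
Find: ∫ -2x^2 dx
Using power rule: ∫ -2x^2 dx=-2/3 x^3+C=(-2/3)x^3+C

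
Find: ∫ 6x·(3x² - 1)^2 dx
Let u = 3x² - 1, du = 6x dx
∫ u^2 du = u^3/3 + C

Answer: (3x² - 1)^3/3 + C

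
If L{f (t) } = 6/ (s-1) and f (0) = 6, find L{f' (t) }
L{f'(t)}=s·F(s) - f(0)=6s/(s-1) - 6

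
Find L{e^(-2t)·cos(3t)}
First shifting: L{e^(at)f(t)} = F(s-a)
L{cos(3t)} = s/(s²+9)
Shift: (s+2)/((s+2)²+9)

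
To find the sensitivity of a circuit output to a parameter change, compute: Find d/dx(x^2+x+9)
Power rule: d/dx(ax^n)=n·a·x^(n-1)
Term by term: 2·x+1

Answer: 2x+1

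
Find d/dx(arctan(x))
d/dx[arctan(u)]=u'/(1 + u²), u=x, u'=1

Answer: 1/(1 + x²)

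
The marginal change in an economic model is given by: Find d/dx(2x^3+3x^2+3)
Power rule: d/dx(ax^n) = n·a·x^(n-1)
Term by term: 6·x^2+6·x

Answer: 6x^2+6x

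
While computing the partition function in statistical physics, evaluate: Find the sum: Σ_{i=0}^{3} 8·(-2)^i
Geometric series: S = a(1 - r^n)/(1 - r)
a = 8, r = -2, n = 4
S = 8(1 - 16)/3 = -40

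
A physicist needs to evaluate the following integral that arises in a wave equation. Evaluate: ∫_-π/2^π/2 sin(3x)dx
Antiderivative: -cos(3x)/3
Evaluate at bounds: [-cos(3·π/2)/3] - [-cos(3·-π/2)/3]
=(-(0) + (0))/3=0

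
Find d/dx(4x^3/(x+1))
Quotient rule: (f/g)' = (f'g - fg')/g²
f = 4x^3, f' = 12x^2
g = x+1, g' = 1

Answer: (12x^2·(x+1)-4x^3)/(x+1)²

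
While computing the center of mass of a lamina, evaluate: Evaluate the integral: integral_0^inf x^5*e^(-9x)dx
This is a Gamma integral. Substitute u = 9x (du = 9 dx):
integral_0^inf x^5 * e^(-9x) dx = (1/9^6) integral_0^inf u^5 * e^(-u) du
= Gamma(6)/9^6 = 5!/9^6 = 120/531441

Answer: 40/177147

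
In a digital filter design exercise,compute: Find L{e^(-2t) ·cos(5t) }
First shifting: L{e^(at)f(t)} = F(s-a)
L{cos(5t)} = s/(s²+25)
Shift: (s+2)/((s+2)²+25)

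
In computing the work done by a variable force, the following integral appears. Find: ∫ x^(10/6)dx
Power rule: ∫ x^(5/3) dx=x^(8/3)/(8/3) + C

Answer: (3/8)·x^(8/3) + C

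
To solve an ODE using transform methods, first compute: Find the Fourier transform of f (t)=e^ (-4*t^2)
The Fourier transform of a Gaussian e^(-a * t^2) is sqrt(pi/a) * e^(-omega^2/(4a)).
With a = 4: F(omega) = sqrt(pi)/2 * e^(-omega^2/16)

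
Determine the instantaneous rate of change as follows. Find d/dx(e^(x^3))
Chain rule: d/dx[e^u] = e^u · u' where u = x^3
u' = 3x^2

Answer: 3x^2·e^(x^3)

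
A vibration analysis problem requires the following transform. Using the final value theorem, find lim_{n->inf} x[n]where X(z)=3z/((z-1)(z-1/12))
Final value theorem: lim x[n] = lim_{z->1} (z-1)*X(z)
(z-1)*X(z) = 3z/(z-1/12)
As z->1: 3/(1 - 1/12) = 3/(11/12) = 36/11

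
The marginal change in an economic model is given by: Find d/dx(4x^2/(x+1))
Quotient rule: (f/g)'=(f'g - fg')/g²
f=4x^2, f'=8x
g=x+1, g'=1

Answer: (8x·(x+1)-4x^2)/(x+1)²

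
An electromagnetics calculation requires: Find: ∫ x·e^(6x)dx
Integration by parts: u = x, dv = e^(6x) dx
du = dx, v = e^(6x)/6
= x·e^(6x)/6 - ∫ e^(6x)/6 dx
= x·e^(6x)/6 - e^(6x)/36+C

Answer: e^(6x)(x/6-1/36)+C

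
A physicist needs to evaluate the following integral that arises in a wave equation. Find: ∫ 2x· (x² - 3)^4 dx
Let u = x² - 3, du = 2x dx
∫ u^4 du = u^5/5+C

Answer: (x² - 3)^5/5+C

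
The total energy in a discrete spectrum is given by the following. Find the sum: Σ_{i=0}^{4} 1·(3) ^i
Geometric series: S=a(1 - r^n)/(1 - r)
a=1, r=3, n=5
S=1(1-243)/-2=121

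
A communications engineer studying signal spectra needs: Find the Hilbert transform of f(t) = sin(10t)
The Hilbert transform shifts each frequency component by -pi/2.
H{sin(wt)} = -cos(wt)
With w = 10: H{sin(10t)} = -cos(10t)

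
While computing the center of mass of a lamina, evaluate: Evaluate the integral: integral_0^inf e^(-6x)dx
integral_0^inf e^(-6x) dx=[-1/6 * e^(-6x)]_0^inf
=0 - (-1/6)=1/6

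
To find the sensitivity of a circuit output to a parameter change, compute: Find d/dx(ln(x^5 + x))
Chain rule: d/dx[ln(u)] = u'/u where u = x^5 + x
u' = 5x^4 + 1

Answer: (5x^4 + 1)/(x^5 + x)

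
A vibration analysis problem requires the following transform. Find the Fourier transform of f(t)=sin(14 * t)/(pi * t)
sin(W * t)/(pi * t)=(W/pi) * sinc(W * t/pi) is the impulse response of the ideal low-pass filter with cutoff W (here W=14).
Its Fourier transform is a rectangular function:
F(omega)=1 for |omega| < 14, 0 otherwise

Answer: rect(omega/28) [i.e., 1 for |omega| < 14, 0 otherwise]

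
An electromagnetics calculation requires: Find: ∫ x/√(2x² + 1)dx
Let u = 2x² + 1, du = 4x dx
∫ (1/4)·u^(-1/2) du = √u/2 + C

Answer: √(2x² + 1)/2 + C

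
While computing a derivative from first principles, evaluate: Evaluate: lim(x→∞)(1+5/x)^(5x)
Rewrite as [(1 + 5/x)^x]^5.
lim(1 + 5/x)^x = e^5, so limit = (e^5)^5 = e^25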